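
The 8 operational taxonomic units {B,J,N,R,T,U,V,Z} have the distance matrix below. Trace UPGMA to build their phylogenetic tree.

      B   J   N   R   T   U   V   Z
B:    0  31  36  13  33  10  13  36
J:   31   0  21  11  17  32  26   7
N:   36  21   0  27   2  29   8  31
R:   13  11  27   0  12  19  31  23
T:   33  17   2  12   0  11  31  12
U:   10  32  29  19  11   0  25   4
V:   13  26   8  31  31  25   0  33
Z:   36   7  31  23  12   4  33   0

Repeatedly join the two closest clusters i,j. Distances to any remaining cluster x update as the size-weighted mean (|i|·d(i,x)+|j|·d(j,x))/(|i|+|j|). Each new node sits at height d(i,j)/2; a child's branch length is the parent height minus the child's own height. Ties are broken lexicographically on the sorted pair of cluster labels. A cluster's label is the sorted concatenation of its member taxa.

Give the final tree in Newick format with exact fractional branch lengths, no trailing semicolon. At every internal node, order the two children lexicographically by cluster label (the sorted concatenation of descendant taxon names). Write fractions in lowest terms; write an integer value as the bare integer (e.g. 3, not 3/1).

((B:13/2,V:13/2):157/24,(((J:11/2,R:11/2):33/8,(N:1,T:1):69/8):5/8,(U:2,Z:2):33/4):67/24)

step 1: merge (N,T) at d=2; branch lengths N→1, T→1; new cluster NT
  updated: d(B,NT)=69/2, d(J,NT)=19, d(NT,R)=39/2, d(NT,U)=20, d(NT,V)=39/2, d(NT,Z)=43/2
step 2: merge (U,Z) at d=4; branch lengths U→2, Z→2; new cluster UZ
  updated: d(B,UZ)=23, d(J,UZ)=39/2, d(NT,UZ)=83/4, d(R,UZ)=21, d(UZ,V)=29
step 3: merge (J,R) at d=11; branch lengths J→11/2, R→11/2; new cluster JR
  updated: d(B,JR)=22, d(JR,NT)=77/4, d(JR,UZ)=81/4, d(JR,V)=57/2
step 4: merge (B,V) at d=13; branch lengths B→13/2, V→13/2; new cluster BV
  updated: d(BV,JR)=101/4, d(BV,NT)=27, d(BV,UZ)=26
step 5: merge (JR,NT) at d=77/4; branch lengths JR→33/8, NT→69/8; new cluster JNRT
  updated: d(BV,JNRT)=209/8, d(JNRT,UZ)=41/2
step 6: merge (JNRT,UZ) at d=41/2; branch lengths JNRT→5/8, UZ→33/4; new cluster JNRTUZ
  updated: d(BV,JNRTUZ)=313/12
step 7: merge (BV,JNRTUZ) at d=313/12; branch lengths BV→157/24, JNRTUZ→67/24; new cluster BJNRTUVZ
final tree: ((B:13/2,V:13/2):157/24,(((J:11/2,R:11/2):33/8,(N:1,T:1):69/8):5/8,(U:2,Z:2):33/4):67/24)
total length: 1463/24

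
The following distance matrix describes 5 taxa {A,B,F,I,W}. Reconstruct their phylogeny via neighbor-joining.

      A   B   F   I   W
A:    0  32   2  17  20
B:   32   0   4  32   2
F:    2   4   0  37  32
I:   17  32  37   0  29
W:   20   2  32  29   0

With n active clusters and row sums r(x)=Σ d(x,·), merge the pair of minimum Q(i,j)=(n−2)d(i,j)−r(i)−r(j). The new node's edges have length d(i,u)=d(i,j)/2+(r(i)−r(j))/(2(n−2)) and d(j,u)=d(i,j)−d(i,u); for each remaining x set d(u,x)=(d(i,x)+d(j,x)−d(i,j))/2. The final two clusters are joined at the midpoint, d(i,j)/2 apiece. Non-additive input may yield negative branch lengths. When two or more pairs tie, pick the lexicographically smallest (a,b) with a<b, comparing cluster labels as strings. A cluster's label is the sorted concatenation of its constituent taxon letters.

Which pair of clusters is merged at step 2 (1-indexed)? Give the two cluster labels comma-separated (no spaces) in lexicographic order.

A,F

step 1: merge (B,W) at d=2, Q=-147; branch lengths B→-7/6, W→19/6; new cluster BW
  updated: d(A,BW)=25, d(BW,F)=17, d(BW,I)=59/2
step 2: merge (A,F) at d=2, Q=-96; branch lengths A→-2, F→4; new cluster AF
  updated: d(AF,BW)=20, d(AF,I)=26
step 3: merge (AF,BW) at d=20, Q=-151/2; branch lengths AF→33/4, BW→47/4; new cluster ABFW
  updated: d(ABFW,I)=71/4
step 4: merge (ABFW,I) at d=71/4; branch lengths ABFW→71/8, I→71/8; new cluster ABFIW
final tree: (((A:-2,F:4):33/4,(B:-7/6,W:19/6):47/4):71/8,I:71/8)
total length: 167/4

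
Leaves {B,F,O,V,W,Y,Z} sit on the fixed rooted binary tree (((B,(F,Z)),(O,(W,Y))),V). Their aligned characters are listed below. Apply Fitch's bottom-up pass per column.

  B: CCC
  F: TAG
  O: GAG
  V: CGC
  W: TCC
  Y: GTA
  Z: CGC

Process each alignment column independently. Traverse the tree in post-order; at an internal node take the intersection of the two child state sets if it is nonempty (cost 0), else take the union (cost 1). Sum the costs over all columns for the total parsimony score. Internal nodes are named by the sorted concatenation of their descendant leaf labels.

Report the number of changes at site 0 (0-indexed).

3

site 0, node FZ: F={T} ∪ Z={C} → {C,T} (+1)
site 0, node BFZ: B={C} ∩ FZ={C,T} → {C} (+0)
site 0, node WY: W={T} ∪ Y={G} → {G,T} (+1)
site 0, node OWY: O={G} ∩ WY={G,T} → {G} (+0)
site 0, node BFOWYZ: BFZ={C} ∪ OWY={G} → {C,G} (+1)
site 0, node BFOVWYZ: BFOWYZ={C,G} ∩ V={C} → {C} (+0)
site 1, node FZ: F={A} ∪ Z={G} → {A,G} (+1)
site 1, node BFZ: B={C} ∪ FZ={A,G} → {A,C,G} (+1)
site 1, node WY: W={C} ∪ Y={T} → {C,T} (+1)
site 1, node OWY: O={A} ∪ WY={C,T} → {A,C,T} (+1)
site 1, node BFOWYZ: BFZ={A,C,G} ∩ OWY={A,C,T} → {A,C} (+0)
site 1, node BFOVWYZ: BFOWYZ={A,C} ∪ V={G} → {A,C,G} (+1)
site 2, node FZ: F={G} ∪ Z={C} → {C,G} (+1)
site 2, node BFZ: B={C} ∩ FZ={C,G} → {C} (+0)
site 2, node WY: W={C} ∪ Y={A} → {A,C} (+1)
site 2, node OWY: O={G} ∪ WY={A,C} → {A,C,G} (+1)
site 2, node BFOWYZ: BFZ={C} ∩ OWY={A,C,G} → {C} (+0)
site 2, node BFOVWYZ: BFOWYZ={C} ∩ V={C} → {C} (+0)
per-site changes: [3, 5, 3]; total = 11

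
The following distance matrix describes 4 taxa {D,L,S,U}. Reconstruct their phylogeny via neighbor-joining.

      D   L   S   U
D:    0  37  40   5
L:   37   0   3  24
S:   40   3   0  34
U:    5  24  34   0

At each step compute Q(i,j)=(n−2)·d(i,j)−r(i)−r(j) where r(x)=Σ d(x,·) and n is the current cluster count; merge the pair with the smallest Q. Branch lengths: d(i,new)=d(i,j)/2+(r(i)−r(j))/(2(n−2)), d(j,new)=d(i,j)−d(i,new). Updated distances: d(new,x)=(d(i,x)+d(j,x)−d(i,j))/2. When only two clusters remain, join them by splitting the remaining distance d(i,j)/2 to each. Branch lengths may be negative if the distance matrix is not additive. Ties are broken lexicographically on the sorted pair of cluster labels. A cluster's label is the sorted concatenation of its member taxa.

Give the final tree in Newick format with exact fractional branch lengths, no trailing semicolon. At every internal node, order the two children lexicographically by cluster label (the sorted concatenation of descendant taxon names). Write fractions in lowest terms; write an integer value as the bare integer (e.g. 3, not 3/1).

step 1: merge (D,U) at d=5, Q=-135; branch lengths D→29/4, U→-9/4; new cluster DU
  updated: d(DU,L)=28, d(DU,S)=69/2
step 2: merge (DU,L) at d=28, Q=-131/2; branch lengths DU→119/4, L→-7/4; new cluster DLU
  updated: d(DLU,S)=19/4
step 3: merge (DLU,S) at d=19/4; branch lengths DLU→19/8, S→19/8; new cluster DLSU
final tree: (((D:29/4,U:-9/4):119/4,L:-7/4):19/8,S:19/8)
total length: 151/4

(((D:29/4,U:-9/4):119/4,L:-7/4):19/8,S:19/8)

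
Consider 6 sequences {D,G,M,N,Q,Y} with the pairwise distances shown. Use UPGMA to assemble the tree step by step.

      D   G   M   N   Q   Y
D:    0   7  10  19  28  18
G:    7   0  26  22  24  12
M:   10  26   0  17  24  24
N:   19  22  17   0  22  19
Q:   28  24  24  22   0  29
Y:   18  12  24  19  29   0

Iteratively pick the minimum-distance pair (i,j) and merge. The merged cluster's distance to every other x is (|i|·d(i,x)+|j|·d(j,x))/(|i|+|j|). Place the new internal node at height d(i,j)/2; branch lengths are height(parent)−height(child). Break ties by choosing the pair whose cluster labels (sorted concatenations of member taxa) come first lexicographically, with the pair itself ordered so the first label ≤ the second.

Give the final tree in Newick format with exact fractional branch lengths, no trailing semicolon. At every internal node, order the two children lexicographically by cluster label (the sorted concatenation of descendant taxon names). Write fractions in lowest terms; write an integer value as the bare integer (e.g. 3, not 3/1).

((((D:7/2,G:7/2):4,Y:15/2):5/2,(M:17/2,N:17/2):3/2):27/10,Q:127/10)

1. join D+G (d=7) ⇒ DG; edges |D|=7/2, |G|=7/2
  updated: d(DG,M)=18, d(DG,N)=41/2, d(DG,Q)=26, d(DG,Y)=15
2. join DG+Y (d=15) ⇒ DGY; edges |DG|=4, |Y|=15/2
  updated: d(DGY,M)=20, d(DGY,N)=20, d(DGY,Q)=27
3. join M+N (d=17) ⇒ MN; edges |M|=17/2, |N|=17/2
  updated: d(DGY,MN)=20, d(MN,Q)=23
4. join DGY+MN (d=20) ⇒ DGMNY; edges |DGY|=5/2, |MN|=3/2
  updated: d(DGMNY,Q)=127/5
5. join DGMNY+Q (d=127/5) ⇒ DGMNQY; edges |DGMNY|=27/10, |Q|=127/10
final tree: ((((D:7/2,G:7/2):4,Y:15/2):5/2,(M:17/2,N:17/2):3/2):27/10,Q:127/10)
total length: 549/10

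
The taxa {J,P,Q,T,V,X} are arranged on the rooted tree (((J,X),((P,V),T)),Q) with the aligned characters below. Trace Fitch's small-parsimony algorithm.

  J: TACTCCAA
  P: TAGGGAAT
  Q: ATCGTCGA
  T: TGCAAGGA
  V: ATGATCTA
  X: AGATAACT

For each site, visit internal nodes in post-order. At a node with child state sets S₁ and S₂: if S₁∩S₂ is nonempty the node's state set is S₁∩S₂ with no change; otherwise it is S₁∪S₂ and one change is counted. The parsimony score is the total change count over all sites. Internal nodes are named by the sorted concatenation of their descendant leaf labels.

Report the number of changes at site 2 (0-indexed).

2

site 0, node JX: J={T} ∪ X={A} → {A,T} (+1)
site 0, node PV: P={T} ∪ V={A} → {A,T} (+1)
site 0, node PTV: PV={A,T} ∩ T={T} → {T} (+0)
site 0, node JPTVX: JX={A,T} ∩ PTV={T} → {T} (+0)
site 0, node JPQTVX: JPTVX={T} ∪ Q={A} → {A,T} (+1)
site 1, node JX: J={A} ∪ X={G} → {A,G} (+1)
site 1, node PV: P={A} ∪ V={T} → {A,T} (+1)
site 1, node PTV: PV={A,T} ∪ T={G} → {A,G,T} (+1)
site 1, node JPTVX: JX={A,G} ∩ PTV={A,G,T} → {A,G} (+0)
site 1, node JPQTVX: JPTVX={A,G} ∪ Q={T} → {A,G,T} (+1)
site 2, node JX: J={C} ∪ X={A} → {A,C} (+1)
site 2, node PV: P={G} ∩ V={G} → {G} (+0)
site 2, node PTV: PV={G} ∪ T={C} → {C,G} (+1)
site 2, node JPTVX: JX={A,C} ∩ PTV={C,G} → {C} (+0)
site 2, node JPQTVX: JPTVX={C} ∩ Q={C} → {C} (+0)
site 3, node JX: J={T} ∩ X={T} → {T} (+0)
site 3, node PV: P={G} ∪ V={A} → {A,G} (+1)
site 3, node PTV: PV={A,G} ∩ T={A} → {A} (+0)
site 3, node JPTVX: JX={T} ∪ PTV={A} → {A,T} (+1)
site 3, node JPQTVX: JPTVX={A,T} ∪ Q={G} → {A,G,T} (+1)
site 4, node JX: J={C} ∪ X={A} → {A,C} (+1)
site 4, node PV: P={G} ∪ V={T} → {G,T} (+1)
site 4, node PTV: PV={G,T} ∪ T={A} → {A,G,T} (+1)
site 4, node JPTVX: JX={A,C} ∩ PTV={A,G,T} → {A} (+0)
site 4, node JPQTVX: JPTVX={A} ∪ Q={T} → {A,T} (+1)
site 5, node JX: J={C} ∪ X={A} → {A,C} (+1)
site 5, node PV: P={A} ∪ V={C} → {A,C} (+1)
site 5, node PTV: PV={A,C} ∪ T={G} → {A,C,G} (+1)
site 5, node JPTVX: JX={A,C} ∩ PTV={A,C,G} → {A,C} (+0)
site 5, node JPQTVX: JPTVX={A,C} ∩ Q={C} → {C} (+0)
site 6, node JX: J={A} ∪ X={C} → {A,C} (+1)
site 6, node PV: P={A} ∪ V={T} → {A,T} (+1)
site 6, node PTV: PV={A,T} ∪ T={G} → {A,G,T} (+1)
site 6, node JPTVX: JX={A,C} ∩ PTV={A,G,T} → {A} (+0)
site 6, node JPQTVX: JPTVX={A} ∪ Q={G} → {A,G} (+1)
site 7, node JX: J={A} ∪ X={T} → {A,T} (+1)
site 7, node PV: P={T} ∪ V={A} → {A,T} (+1)
site 7, node PTV: PV={A,T} ∩ T={A} → {A} (+0)
site 7, node JPTVX: JX={A,T} ∩ PTV={A} → {A} (+0)
site 7, node JPQTVX: JPTVX={A} ∩ Q={A} → {A} (+0)
per-site changes: [3, 4, 2, 3, 4, 3, 4, 2]; total = 25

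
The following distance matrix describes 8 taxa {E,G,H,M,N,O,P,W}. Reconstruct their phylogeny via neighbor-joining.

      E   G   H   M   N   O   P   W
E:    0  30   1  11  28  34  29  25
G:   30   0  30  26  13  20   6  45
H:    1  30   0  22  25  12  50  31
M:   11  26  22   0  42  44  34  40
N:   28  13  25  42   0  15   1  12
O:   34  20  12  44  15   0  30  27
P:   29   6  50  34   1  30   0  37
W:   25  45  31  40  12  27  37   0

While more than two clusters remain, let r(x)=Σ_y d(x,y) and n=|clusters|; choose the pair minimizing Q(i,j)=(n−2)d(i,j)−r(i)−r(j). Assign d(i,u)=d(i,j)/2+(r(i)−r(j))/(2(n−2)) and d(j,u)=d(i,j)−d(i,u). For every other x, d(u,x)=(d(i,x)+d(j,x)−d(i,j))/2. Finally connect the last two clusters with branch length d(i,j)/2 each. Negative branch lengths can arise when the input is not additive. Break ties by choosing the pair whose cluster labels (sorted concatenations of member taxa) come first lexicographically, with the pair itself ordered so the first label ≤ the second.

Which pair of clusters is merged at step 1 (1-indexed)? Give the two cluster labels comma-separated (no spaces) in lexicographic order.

E,H

step 1: merge (E,H) at d=1, Q=-323; branch lengths E→-7/12, H→19/12; new cluster EH
  updated: d(EH,G)=59/2, d(EH,M)=16, d(EH,N)=26, d(EH,O)=45/2, d(EH,P)=39, d(EH,W)=55/2
step 2: merge (EH,M) at d=16, Q=-565/2; branch lengths EH→77/20, M→243/20; new cluster EHM
  updated: d(EHM,G)=79/4, d(EHM,N)=26, d(EHM,O)=101/4, d(EHM,P)=57/2, d(EHM,W)=103/4
step 3: merge (G,P) at d=6, Q=-729/4; branch lengths G→101/32, P→91/32; new cluster GP
  updated: d(EHM,GP)=169/8, d(GP,N)=4, d(GP,O)=22, d(GP,W)=38
step 4: merge (GP,N) at d=4, Q=-1041/8; branch lengths GP→107/16, N→-43/16; new cluster GNP
  updated: d(EHM,GNP)=345/16, d(GNP,O)=33/2, d(GNP,W)=23
step 5: merge (EHM,W) at d=103/4, Q=-1549/16; branch lengths EHM→773/64, W→875/64; new cluster EHMW
  updated: d(EHMW,GNP)=301/32, d(EHMW,O)=53/4
step 6: merge (EHMW,GNP) at d=301/32, Q=-1253/32; branch lengths EHMW→197/64, GNP→405/64; new cluster EGHMNPW
  updated: d(EGHMNPW,O)=651/64
step 7: merge (EGHMNPW,O) at d=651/64; branch lengths EGHMNPW→651/128, O→651/128; new cluster EGHMNOPW
final tree: (((((E:-7/12,H:19/12):77/20,M:243/20):773/64,W:875/64):197/64,((G:101/32,P:91/32):107/16,N:-43/16):405/64):651/128,O:651/128)
total length: 4629/64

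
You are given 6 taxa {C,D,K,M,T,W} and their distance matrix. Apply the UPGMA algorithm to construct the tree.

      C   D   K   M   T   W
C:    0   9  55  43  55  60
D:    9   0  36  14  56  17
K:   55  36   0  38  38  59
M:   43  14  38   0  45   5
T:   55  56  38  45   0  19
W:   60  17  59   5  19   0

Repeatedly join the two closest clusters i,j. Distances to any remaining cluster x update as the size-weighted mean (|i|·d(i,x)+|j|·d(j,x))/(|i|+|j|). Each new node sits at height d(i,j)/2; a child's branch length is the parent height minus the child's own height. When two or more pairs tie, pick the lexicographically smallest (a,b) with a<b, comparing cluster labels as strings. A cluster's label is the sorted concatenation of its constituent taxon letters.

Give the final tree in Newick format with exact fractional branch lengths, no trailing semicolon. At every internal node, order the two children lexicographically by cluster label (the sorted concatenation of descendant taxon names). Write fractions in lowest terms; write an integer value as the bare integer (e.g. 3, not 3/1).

(((C:9/2,D:9/2):191/12,((M:5/2,W:5/2):27/2,T:16):53/12):131/60,K:113/5)

1. join M+W (d=5) ⇒ MW; edges |M|=5/2, |W|=5/2
  updated: d(C,MW)=103/2, d(D,MW)=31/2, d(K,MW)=97/2, d(MW,T)=32
2. join C+D (d=9) ⇒ CD; edges |C|=9/2, |D|=9/2
  updated: d(CD,K)=91/2, d(CD,MW)=67/2, d(CD,T)=111/2
3. join MW+T (d=32) ⇒ MTW; edges |MW|=27/2, |T|=16
  updated: d(CD,MTW)=245/6, d(K,MTW)=45
4. join CD+MTW (d=245/6) ⇒ CDMTW; edges |CD|=191/12, |MTW|=53/12
  updated: d(CDMTW,K)=226/5
5. join CDMTW+K (d=226/5) ⇒ CDKMTW; edges |CDMTW|=131/60, |K|=113/5
final tree: (((C:9/2,D:9/2):191/12,((M:5/2,W:5/2):27/2,T:16):53/12):131/60,K:113/5)
total length: 5317/60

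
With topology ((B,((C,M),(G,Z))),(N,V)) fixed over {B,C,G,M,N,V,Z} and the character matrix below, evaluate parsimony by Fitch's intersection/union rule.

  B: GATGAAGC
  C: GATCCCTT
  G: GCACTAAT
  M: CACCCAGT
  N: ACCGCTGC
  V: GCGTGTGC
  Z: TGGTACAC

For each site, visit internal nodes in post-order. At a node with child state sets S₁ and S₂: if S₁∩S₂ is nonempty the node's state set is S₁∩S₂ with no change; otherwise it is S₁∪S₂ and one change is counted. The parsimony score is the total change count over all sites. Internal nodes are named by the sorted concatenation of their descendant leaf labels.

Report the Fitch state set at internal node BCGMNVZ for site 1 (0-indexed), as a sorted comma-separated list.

A,C

site 0, node CM: C={G} ∪ M={C} → {C,G} (+1)
site 0, node GZ: G={G} ∪ Z={T} → {G,T} (+1)
site 0, node CGMZ: CM={C,G} ∩ GZ={G,T} → {G} (+0)
site 0, node BCGMZ: B={G} ∩ CGMZ={G} → {G} (+0)
site 0, node NV: N={A} ∪ V={G} → {A,G} (+1)
site 0, node BCGMNVZ: BCGMZ={G} ∩ NV={A,G} → {G} (+0)
site 1, node CM: C={A} ∩ M={A} → {A} (+0)
site 1, node GZ: G={C} ∪ Z={G} → {C,G} (+1)
site 1, node CGMZ: CM={A} ∪ GZ={C,G} → {A,C,G} (+1)
site 1, node BCGMZ: B={A} ∩ CGMZ={A,C,G} → {A} (+0)
site 1, node NV: N={C} ∩ V={C} → {C} (+0)
site 1, node BCGMNVZ: BCGMZ={A} ∪ NV={C} → {A,C} (+1)
site 2, node CM: C={T} ∪ M={C} → {C,T} (+1)
site 2, node GZ: G={A} ∪ Z={G} → {A,G} (+1)
site 2, node CGMZ: CM={C,T} ∪ GZ={A,G} → {A,C,G,T} (+1)
site 2, node BCGMZ: B={T} ∩ CGMZ={A,C,G,T} → {T} (+0)
site 2, node NV: N={C} ∪ V={G} → {C,G} (+1)
site 2, node BCGMNVZ: BCGMZ={T} ∪ NV={C,G} → {C,G,T} (+1)
site 3, node CM: C={C} ∩ M={C} → {C} (+0)
site 3, node GZ: G={C} ∪ Z={T} → {C,T} (+1)
site 3, node CGMZ: CM={C} ∩ GZ={C,T} → {C} (+0)
site 3, node BCGMZ: B={G} ∪ CGMZ={C} → {C,G} (+1)
site 3, node NV: N={G} ∪ V={T} → {G,T} (+1)
site 3, node BCGMNVZ: BCGMZ={C,G} ∩ NV={G,T} → {G} (+0)
site 4, node CM: C={C} ∩ M={C} → {C} (+0)
site 4, node GZ: G={T} ∪ Z={A} → {A,T} (+1)
site 4, node CGMZ: CM={C} ∪ GZ={A,T} → {A,C,T} (+1)
site 4, node BCGMZ: B={A} ∩ CGMZ={A,C,T} → {A} (+0)
site 4, node NV: N={C} ∪ V={G} → {C,G} (+1)
site 4, node BCGMNVZ: BCGMZ={A} ∪ NV={C,G} → {A,C,G} (+1)
site 5, node CM: C={C} ∪ M={A} → {A,C} (+1)
site 5, node GZ: G={A} ∪ Z={C} → {A,C} (+1)
site 5, node CGMZ: CM={A,C} ∩ GZ={A,C} → {A,C} (+0)
site 5, node BCGMZ: B={A} ∩ CGMZ={A,C} → {A} (+0)
site 5, node NV: N={T} ∩ V={T} → {T} (+0)
site 5, node BCGMNVZ: BCGMZ={A} ∪ NV={T} → {A,T} (+1)
site 6, node CM: C={T} ∪ M={G} → {G,T} (+1)
site 6, node GZ: G={A} ∩ Z={A} → {A} (+0)
site 6, node CGMZ: CM={G,T} ∪ GZ={A} → {A,G,T} (+1)
site 6, node BCGMZ: B={G} ∩ CGMZ={A,G,T} → {G} (+0)
site 6, node NV: N={G} ∩ V={G} → {G} (+0)
site 6, node BCGMNVZ: BCGMZ={G} ∩ NV={G} → {G} (+0)
site 7, node CM: C={T} ∩ M={T} → {T} (+0)
site 7, node GZ: G={T} ∪ Z={C} → {C,T} (+1)
site 7, node CGMZ: CM={T} ∩ GZ={C,T} → {T} (+0)
site 7, node BCGMZ: B={C} ∪ CGMZ={T} → {C,T} (+1)
site 7, node NV: N={C} ∩ V={C} → {C} (+0)
site 7, node BCGMNVZ: BCGMZ={C,T} ∩ NV={C} → {C} (+0)
per-site changes: [3, 3, 5, 3, 4, 3, 2, 2]; total = 25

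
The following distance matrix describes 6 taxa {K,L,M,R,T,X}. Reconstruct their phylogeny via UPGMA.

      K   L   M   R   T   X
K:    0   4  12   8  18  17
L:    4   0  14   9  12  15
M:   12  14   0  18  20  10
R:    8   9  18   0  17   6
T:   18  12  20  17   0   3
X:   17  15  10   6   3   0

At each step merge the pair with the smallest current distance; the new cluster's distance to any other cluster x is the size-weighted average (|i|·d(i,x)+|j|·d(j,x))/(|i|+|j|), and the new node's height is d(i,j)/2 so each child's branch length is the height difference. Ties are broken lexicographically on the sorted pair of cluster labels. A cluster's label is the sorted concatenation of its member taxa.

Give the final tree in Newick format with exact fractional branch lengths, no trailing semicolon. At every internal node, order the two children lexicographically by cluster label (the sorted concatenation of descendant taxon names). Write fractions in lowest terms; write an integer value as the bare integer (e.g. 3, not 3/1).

((((K:2,L:2):9/4,R:17/4):17/6,(T:3/2,X:3/2):67/12):19/60,M:37/5)

1. join T+X (d=3) ⇒ TX; edges |T|=3/2, |X|=3/2
  updated: d(K,TX)=35/2, d(L,TX)=27/2, d(M,TX)=15, d(R,TX)=23/2
2. join K+L (d=4) ⇒ KL; edges |K|=2, |L|=2
  updated: d(KL,M)=13, d(KL,R)=17/2, d(KL,TX)=31/2
3. join KL+R (d=17/2) ⇒ KLR; edges |KL|=9/4, |R|=17/4
  updated: d(KLR,M)=44/3, d(KLR,TX)=85/6
4. join KLR+TX (d=85/6) ⇒ KLRTX; edges |KLR|=17/6, |TX|=67/12
  updated: d(KLRTX,M)=74/5
5. join KLRTX+M (d=74/5) ⇒ KLMRTX; edges |KLRTX|=19/60, |M|=37/5
final tree: ((((K:2,L:2):9/4,R:17/4):17/6,(T:3/2,X:3/2):67/12):19/60,M:37/5)
total length: 889/30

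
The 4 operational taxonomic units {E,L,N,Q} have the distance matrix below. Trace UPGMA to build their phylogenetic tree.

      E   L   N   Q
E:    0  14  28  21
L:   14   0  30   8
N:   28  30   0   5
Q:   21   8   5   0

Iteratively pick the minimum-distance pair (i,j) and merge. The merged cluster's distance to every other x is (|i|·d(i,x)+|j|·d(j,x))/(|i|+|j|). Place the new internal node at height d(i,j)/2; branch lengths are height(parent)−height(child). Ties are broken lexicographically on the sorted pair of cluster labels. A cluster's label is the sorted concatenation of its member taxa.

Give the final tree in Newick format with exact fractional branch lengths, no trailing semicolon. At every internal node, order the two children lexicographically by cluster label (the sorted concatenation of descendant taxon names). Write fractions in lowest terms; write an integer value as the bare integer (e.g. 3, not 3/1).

step 1: merge (N,Q) at d=5; branch lengths N→5/2, Q→5/2; new cluster NQ
  updated: d(E,NQ)=49/2, d(L,NQ)=19
step 2: merge (E,L) at d=14; branch lengths E→7, L→7; new cluster EL
  updated: d(EL,NQ)=87/4
step 3: merge (EL,NQ) at d=87/4; branch lengths EL→31/8, NQ→67/8; new cluster ELNQ
final tree: ((E:7,L:7):31/8,(N:5/2,Q:5/2):67/8)
total length: 125/4

((E:7,L:7):31/8,(N:5/2,Q:5/2):67/8)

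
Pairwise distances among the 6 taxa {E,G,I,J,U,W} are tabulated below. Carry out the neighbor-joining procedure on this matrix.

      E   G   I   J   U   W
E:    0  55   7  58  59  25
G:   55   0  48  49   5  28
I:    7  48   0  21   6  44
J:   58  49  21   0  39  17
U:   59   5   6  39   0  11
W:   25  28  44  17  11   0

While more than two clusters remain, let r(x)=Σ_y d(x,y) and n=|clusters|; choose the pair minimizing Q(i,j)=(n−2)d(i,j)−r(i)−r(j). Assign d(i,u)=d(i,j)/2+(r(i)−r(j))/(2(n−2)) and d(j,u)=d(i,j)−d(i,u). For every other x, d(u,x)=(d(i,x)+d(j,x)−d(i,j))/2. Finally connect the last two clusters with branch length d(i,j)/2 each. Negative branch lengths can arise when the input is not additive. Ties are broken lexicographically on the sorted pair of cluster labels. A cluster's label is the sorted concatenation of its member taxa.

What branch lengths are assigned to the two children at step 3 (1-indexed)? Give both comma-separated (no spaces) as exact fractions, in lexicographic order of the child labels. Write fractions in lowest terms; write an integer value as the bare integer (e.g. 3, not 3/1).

step 1: merge (E,I) at d=7, Q=-302; branch lengths E→53/4, I→-25/4; new cluster EI
  updated: d(EI,G)=48, d(EI,J)=36, d(EI,U)=29, d(EI,W)=31
step 2: merge (G,U) at d=5, Q=-199; branch lengths G→61/6, U→-31/6; new cluster GU
  updated: d(EI,GU)=36, d(GU,J)=83/2, d(GU,W)=17
step 3: merge (EI,GU) at d=36, Q=-251/2; branch lengths EI→161/8, GU→127/8; new cluster EGIU
  updated: d(EGIU,J)=83/4, d(EGIU,W)=6
step 4: merge (EGIU,J) at d=83/4, Q=-175/4; branch lengths EGIU→39/8, J→127/8; new cluster EGIJU
  updated: d(EGIJU,W)=9/8
step 5: merge (EGIJU,W) at d=9/8; branch lengths EGIJU→9/16, W→9/16; new cluster EGIJUW
final tree: ((((E:53/4,I:-25/4):161/8,(G:61/6,U:-31/6):127/8):39/8,J:127/8):9/16,W:9/16)
total length: 559/8

161/8,127/8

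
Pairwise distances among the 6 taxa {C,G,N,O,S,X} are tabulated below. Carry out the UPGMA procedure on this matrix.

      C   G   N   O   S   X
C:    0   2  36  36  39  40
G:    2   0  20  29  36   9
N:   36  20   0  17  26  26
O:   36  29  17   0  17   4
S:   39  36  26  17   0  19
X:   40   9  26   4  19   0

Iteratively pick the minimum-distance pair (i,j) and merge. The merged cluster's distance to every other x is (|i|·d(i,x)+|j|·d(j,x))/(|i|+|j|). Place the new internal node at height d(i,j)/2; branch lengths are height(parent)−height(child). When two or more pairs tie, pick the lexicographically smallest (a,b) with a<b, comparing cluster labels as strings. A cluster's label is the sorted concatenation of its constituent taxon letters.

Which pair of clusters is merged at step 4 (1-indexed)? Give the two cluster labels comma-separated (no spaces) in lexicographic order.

N,OSX

step 1: merge (C,G) at d=2; branch lengths C→1, G→1; new cluster CG
  updated: d(CG,N)=28, d(CG,O)=65/2, d(CG,S)=75/2, d(CG,X)=49/2
step 2: merge (O,X) at d=4; branch lengths O→2, X→2; new cluster OX
  updated: d(CG,OX)=57/2, d(N,OX)=43/2, d(OX,S)=18
step 3: merge (OX,S) at d=18; branch lengths OX→7, S→9; new cluster OSX
  updated: d(CG,OSX)=63/2, d(N,OSX)=23
step 4: merge (N,OSX) at d=23; branch lengths N→23/2, OSX→5/2; new cluster NOSX
  updated: d(CG,NOSX)=245/8
step 5: merge (CG,NOSX) at d=245/8; branch lengths CG→229/16, NOSX→61/16; new cluster CGNOSX
final tree: ((C:1,G:1):229/16,(N:23/2,((O:2,X:2):7,S:9):5/2):61/16)
total length: 433/8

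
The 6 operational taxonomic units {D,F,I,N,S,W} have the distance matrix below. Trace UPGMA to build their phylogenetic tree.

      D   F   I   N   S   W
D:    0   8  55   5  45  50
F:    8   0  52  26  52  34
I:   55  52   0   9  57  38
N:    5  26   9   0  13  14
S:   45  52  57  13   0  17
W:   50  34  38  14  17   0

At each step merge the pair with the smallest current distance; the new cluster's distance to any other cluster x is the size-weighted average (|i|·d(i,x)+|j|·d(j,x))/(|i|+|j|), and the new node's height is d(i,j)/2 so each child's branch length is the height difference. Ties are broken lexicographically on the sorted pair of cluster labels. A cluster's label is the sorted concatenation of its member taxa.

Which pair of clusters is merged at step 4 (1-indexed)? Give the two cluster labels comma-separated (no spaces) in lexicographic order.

DFN,SW

iteration 1: select D,N (d=5); attach at lengths (5/2, 5/2); label the merged cluster DN
  updated: d(DN,F)=17, d(DN,I)=32, d(DN,S)=29, d(DN,W)=32
iteration 2: select DN,F (d=17); attach at lengths (6, 17/2); label the merged cluster DFN
  updated: d(DFN,I)=116/3, d(DFN,S)=110/3, d(DFN,W)=98/3
iteration 3: select S,W (d=17); attach at lengths (17/2, 17/2); label the merged cluster SW
  updated: d(DFN,SW)=104/3, d(I,SW)=95/2
iteration 4: select DFN,SW (d=104/3); attach at lengths (53/6, 53/6); label the merged cluster DFNSW
  updated: d(DFNSW,I)=211/5
iteration 5: select DFNSW,I (d=211/5); attach at lengths (113/30, 211/10); label the merged cluster DFINSW
final tree: ((((D:5/2,N:5/2):6,F:17/2):53/6,(S:17/2,W:17/2):53/6):113/30,I:211/10)
total length: 2371/30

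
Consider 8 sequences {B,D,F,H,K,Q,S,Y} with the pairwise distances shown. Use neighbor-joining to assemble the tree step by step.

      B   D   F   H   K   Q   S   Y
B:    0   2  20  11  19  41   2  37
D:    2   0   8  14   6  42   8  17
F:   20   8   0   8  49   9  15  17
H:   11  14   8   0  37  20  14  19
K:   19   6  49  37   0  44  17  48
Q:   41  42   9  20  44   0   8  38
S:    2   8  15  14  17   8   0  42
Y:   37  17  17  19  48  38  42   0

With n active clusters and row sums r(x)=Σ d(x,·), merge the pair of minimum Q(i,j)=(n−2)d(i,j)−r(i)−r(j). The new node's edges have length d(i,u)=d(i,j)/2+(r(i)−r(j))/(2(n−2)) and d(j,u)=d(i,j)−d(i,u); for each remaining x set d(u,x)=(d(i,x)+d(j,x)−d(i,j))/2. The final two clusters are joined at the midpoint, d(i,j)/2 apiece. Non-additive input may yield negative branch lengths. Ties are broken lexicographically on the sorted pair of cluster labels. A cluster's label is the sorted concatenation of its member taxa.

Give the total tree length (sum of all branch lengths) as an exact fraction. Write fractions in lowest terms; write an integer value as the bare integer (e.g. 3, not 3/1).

1. join D+K (d=6, Q=-281) ⇒ DK; edges |D|=-29/4, |K|=53/4
  updated: d(B,DK)=15/2, d(DK,F)=51/2, d(DK,H)=45/2, d(DK,Q)=40, d(DK,S)=19/2, d(DK,Y)=59/2
2. join B+DK (d=15/2, Q=-431/2) ⇒ BDK; edges |B|=43/20, |DK|=107/20
  updated: d(BDK,F)=19, d(BDK,H)=13, d(BDK,Q)=147/4, d(BDK,S)=2, d(BDK,Y)=59/2
3. join BDK+S (d=2, Q=-693/4) ⇒ BDKS; edges |BDK|=109/32, |S|=-45/32
  updated: d(BDKS,F)=16, d(BDKS,H)=25/2, d(BDKS,Q)=171/8, d(BDKS,Y)=139/4
4. join F+Q (d=9, Q=-891/8) ⇒ FQ; edges |F|=-91/48, |Q|=523/48
  updated: d(BDKS,FQ)=227/16, d(FQ,H)=19/2, d(FQ,Y)=23
5. join BDKS+FQ (d=227/16, Q=-319/4) ⇒ BDFKQS; edges |BDKS|=345/32, |FQ|=109/32
  updated: d(BDFKQS,H)=125/32, d(BDFKQS,Y)=697/32
6. join BDFKQS+H (d=125/32, Q=-715/16) ⇒ BDFHKQS; edges |BDFKQS|=107/32, |H|=9/16
  updated: d(BDFHKQS,Y)=295/16
7. join BDFHKQS+Y (d=295/16) ⇒ BDFHKQSY; edges |BDFHKQS|=295/32, |Y|=295/32
final tree: (((((B:43/20,(D:-29/4,K:53/4):107/20):109/32,S:-45/32):345/32,(F:-91/48,Q:523/48):109/32):107/32,H:9/16):295/32,Y:295/32)
total length: 1953/32

1953/32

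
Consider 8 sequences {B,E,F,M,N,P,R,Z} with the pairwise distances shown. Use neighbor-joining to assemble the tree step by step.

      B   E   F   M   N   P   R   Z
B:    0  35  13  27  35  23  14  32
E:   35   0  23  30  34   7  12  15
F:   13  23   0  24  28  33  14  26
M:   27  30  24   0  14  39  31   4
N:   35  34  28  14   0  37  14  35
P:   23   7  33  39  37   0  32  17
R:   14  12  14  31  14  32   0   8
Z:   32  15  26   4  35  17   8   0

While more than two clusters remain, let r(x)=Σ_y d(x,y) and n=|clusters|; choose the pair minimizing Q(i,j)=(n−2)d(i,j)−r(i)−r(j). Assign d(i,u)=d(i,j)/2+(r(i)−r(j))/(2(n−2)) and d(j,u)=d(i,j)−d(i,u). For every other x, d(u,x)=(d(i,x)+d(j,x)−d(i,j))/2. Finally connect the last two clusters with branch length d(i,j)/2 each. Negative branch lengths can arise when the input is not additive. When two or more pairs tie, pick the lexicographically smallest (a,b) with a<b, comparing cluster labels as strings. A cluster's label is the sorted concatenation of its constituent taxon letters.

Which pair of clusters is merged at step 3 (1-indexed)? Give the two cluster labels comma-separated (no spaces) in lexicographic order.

B,F

step 1: merge (E,P) at d=7, Q=-302; branch lengths E→5/6, P→37/6; new cluster EP
  updated: d(B,EP)=51/2, d(EP,F)=49/2, d(EP,M)=31, d(EP,N)=32, d(EP,R)=37/2, d(EP,Z)=25/2
step 2: merge (M,Z) at d=4, Q=-457/2; branch lengths M→67/20, Z→13/20; new cluster MZ
  updated: d(B,MZ)=55/2, d(EP,MZ)=79/4, d(F,MZ)=23, d(MZ,N)=45/2, d(MZ,R)=35/2
step 3: merge (B,F) at d=13, Q=-331/2; branch lengths B→129/16, F→79/16; new cluster BF
  updated: d(BF,EP)=37/2, d(BF,MZ)=75/4, d(BF,N)=25, d(BF,R)=15/2
step 4: merge (N,R) at d=14, Q=-109; branch lengths N→13, R→1; new cluster NR
  updated: d(BF,NR)=37/4, d(EP,NR)=73/4, d(MZ,NR)=13
step 5: merge (BF,NR) at d=37/4, Q=-137/2; branch lengths BF→49/8, NR→25/8; new cluster BFNR
  updated: d(BFNR,EP)=55/4, d(BFNR,MZ)=45/4
step 6: merge (BFNR,EP) at d=55/4, Q=-179/4; branch lengths BFNR→21/8, EP→89/8; new cluster BEFNPR
  updated: d(BEFNPR,MZ)=69/8
step 7: merge (BEFNPR,MZ) at d=69/8; branch lengths BEFNPR→69/16, MZ→69/16; new cluster BEFMNPRZ
final tree: ((((B:129/16,F:79/16):49/8,(N:13,R:1):25/8):21/8,(E:5/6,P:37/6):89/8):69/16,(M:67/20,Z:13/20):69/16)
total length: 557/8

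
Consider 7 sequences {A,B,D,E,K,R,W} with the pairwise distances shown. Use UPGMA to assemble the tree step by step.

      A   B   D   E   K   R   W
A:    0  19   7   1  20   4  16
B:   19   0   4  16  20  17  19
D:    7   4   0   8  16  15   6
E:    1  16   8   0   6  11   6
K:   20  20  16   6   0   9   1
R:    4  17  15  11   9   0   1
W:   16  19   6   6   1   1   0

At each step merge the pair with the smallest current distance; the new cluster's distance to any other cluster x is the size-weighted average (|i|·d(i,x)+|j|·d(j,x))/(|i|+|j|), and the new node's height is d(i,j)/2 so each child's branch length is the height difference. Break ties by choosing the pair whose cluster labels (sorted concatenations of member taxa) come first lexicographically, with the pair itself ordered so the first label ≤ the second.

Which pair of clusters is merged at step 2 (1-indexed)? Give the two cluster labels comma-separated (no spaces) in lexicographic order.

K,W

step 1: merge (A,E) at d=1; branch lengths A→1/2, E→1/2; new cluster AE
  updated: d(AE,B)=35/2, d(AE,D)=15/2, d(AE,K)=13, d(AE,R)=15/2, d(AE,W)=11
step 2: merge (K,W) at d=1; branch lengths K→1/2, W→1/2; new cluster KW
  updated: d(AE,KW)=12, d(B,KW)=39/2, d(D,KW)=11, d(KW,R)=5
step 3: merge (B,D) at d=4; branch lengths B→2, D→2; new cluster BD
  updated: d(AE,BD)=25/2, d(BD,KW)=61/4, d(BD,R)=16
step 4: merge (KW,R) at d=5; branch lengths KW→2, R→5/2; new cluster KRW
  updated: d(AE,KRW)=21/2, d(BD,KRW)=31/2
step 5: merge (AE,KRW) at d=21/2; branch lengths AE→19/4, KRW→11/4; new cluster AEKRW
  updated: d(AEKRW,BD)=143/10
step 6: merge (AEKRW,BD) at d=143/10; branch lengths AEKRW→19/10, BD→103/20; new cluster ABDEKRW
final tree: (((A:1/2,E:1/2):19/4,((K:1/2,W:1/2):2,R:5/2):11/4):19/10,(B:2,D:2):103/20)
total length: 501/20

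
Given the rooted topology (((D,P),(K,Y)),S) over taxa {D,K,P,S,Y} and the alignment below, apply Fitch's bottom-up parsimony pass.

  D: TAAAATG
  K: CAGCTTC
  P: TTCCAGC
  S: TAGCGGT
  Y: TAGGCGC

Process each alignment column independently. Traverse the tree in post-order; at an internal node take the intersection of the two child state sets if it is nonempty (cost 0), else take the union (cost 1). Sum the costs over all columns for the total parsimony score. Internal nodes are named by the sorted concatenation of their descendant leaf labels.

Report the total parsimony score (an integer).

[col 0] DP: children D:{T}, P:{T} ∩→ {T}; cost 0
[col 0] KY: children K:{C}, Y:{T} ∪→ {C,T}; cost 1
[col 0] DKPY: children DP:{T}, KY:{C,T} ∩→ {T}; cost 0
[col 0] DKPSY: children DKPY:{T}, S:{T} ∩→ {T}; cost 0
[col 1] DP: children D:{A}, P:{T} ∪→ {A,T}; cost 1
[col 1] KY: children K:{A}, Y:{A} ∩→ {A}; cost 0
[col 1] DKPY: children DP:{A,T}, KY:{A} ∩→ {A}; cost 0
[col 1] DKPSY: children DKPY:{A}, S:{A} ∩→ {A}; cost 0
[col 2] DP: children D:{A}, P:{C} ∪→ {A,C}; cost 1
[col 2] KY: children K:{G}, Y:{G} ∩→ {G}; cost 0
[col 2] DKPY: children DP:{A,C}, KY:{G} ∪→ {A,C,G}; cost 1
[col 2] DKPSY: children DKPY:{A,C,G}, S:{G} ∩→ {G}; cost 0
[col 3] DP: children D:{A}, P:{C} ∪→ {A,C}; cost 1
[col 3] KY: children K:{C}, Y:{G} ∪→ {C,G}; cost 1
[col 3] DKPY: children DP:{A,C}, KY:{C,G} ∩→ {C}; cost 0
[col 3] DKPSY: children DKPY:{C}, S:{C} ∩→ {C}; cost 0
[col 4] DP: children D:{A}, P:{A} ∩→ {A}; cost 0
[col 4] KY: children K:{T}, Y:{C} ∪→ {C,T}; cost 1
[col 4] DKPY: children DP:{A}, KY:{C,T} ∪→ {A,C,T}; cost 1
[col 4] DKPSY: children DKPY:{A,C,T}, S:{G} ∪→ {A,C,G,T}; cost 1
[col 5] DP: children D:{T}, P:{G} ∪→ {G,T}; cost 1
[col 5] KY: children K:{T}, Y:{G} ∪→ {G,T}; cost 1
[col 5] DKPY: children DP:{G,T}, KY:{G,T} ∩→ {G,T}; cost 0
[col 5] DKPSY: children DKPY:{G,T}, S:{G} ∩→ {G}; cost 0
[col 6] DP: children D:{G}, P:{C} ∪→ {C,G}; cost 1
[col 6] KY: children K:{C}, Y:{C} ∩→ {C}; cost 0
[col 6] DKPY: children DP:{C,G}, KY:{C} ∩→ {C}; cost 0
[col 6] DKPSY: children DKPY:{C}, S:{T} ∪→ {C,T}; cost 1
per-site changes: [1, 1, 2, 2, 3, 2, 2]; total = 13

13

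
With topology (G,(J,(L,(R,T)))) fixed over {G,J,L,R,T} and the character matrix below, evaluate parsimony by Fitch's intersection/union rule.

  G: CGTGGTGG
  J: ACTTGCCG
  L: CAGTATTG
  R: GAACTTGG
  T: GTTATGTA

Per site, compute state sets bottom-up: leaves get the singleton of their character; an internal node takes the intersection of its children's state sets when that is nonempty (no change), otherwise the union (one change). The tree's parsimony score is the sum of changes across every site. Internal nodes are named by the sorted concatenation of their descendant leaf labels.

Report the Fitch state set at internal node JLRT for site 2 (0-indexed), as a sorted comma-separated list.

T

[col 0] RT: children R:{G}, T:{G} ∩→ {G}; cost 0
[col 0] LRT: children L:{C}, RT:{G} ∪→ {C,G}; cost 1
[col 0] JLRT: children J:{A}, LRT:{C,G} ∪→ {A,C,G}; cost 1
[col 0] GJLRT: children G:{C}, JLRT:{A,C,G} ∩→ {C}; cost 0
[col 1] RT: children R:{A}, T:{T} ∪→ {A,T}; cost 1
[col 1] LRT: children L:{A}, RT:{A,T} ∩→ {A}; cost 0
[col 1] JLRT: children J:{C}, LRT:{A} ∪→ {A,C}; cost 1
[col 1] GJLRT: children G:{G}, JLRT:{A,C} ∪→ {A,C,G}; cost 1
[col 2] RT: children R:{A}, T:{T} ∪→ {A,T}; cost 1
[col 2] LRT: children L:{G}, RT:{A,T} ∪→ {A,G,T}; cost 1
[col 2] JLRT: children J:{T}, LRT:{A,G,T} ∩→ {T}; cost 0
[col 2] GJLRT: children G:{T}, JLRT:{T} ∩→ {T}; cost 0
[col 3] RT: children R:{C}, T:{A} ∪→ {A,C}; cost 1
[col 3] LRT: children L:{T}, RT:{A,C} ∪→ {A,C,T}; cost 1
[col 3] JLRT: children J:{T}, LRT:{A,C,T} ∩→ {T}; cost 0
[col 3] GJLRT: children G:{G}, JLRT:{T} ∪→ {G,T}; cost 1
[col 4] RT: children R:{T}, T:{T} ∩→ {T}; cost 0
[col 4] LRT: children L:{A}, RT:{T} ∪→ {A,T}; cost 1
[col 4] JLRT: children J:{G}, LRT:{A,T} ∪→ {A,G,T}; cost 1
[col 4] GJLRT: children G:{G}, JLRT:{A,G,T} ∩→ {G}; cost 0
[col 5] RT: children R:{T}, T:{G} ∪→ {G,T}; cost 1
[col 5] LRT: children L:{T}, RT:{G,T} ∩→ {T}; cost 0
[col 5] JLRT: children J:{C}, LRT:{T} ∪→ {C,T}; cost 1
[col 5] GJLRT: children G:{T}, JLRT:{C,T} ∩→ {T}; cost 0
[col 6] RT: children R:{G}, T:{T} ∪→ {G,T}; cost 1
[col 6] LRT: children L:{T}, RT:{G,T} ∩→ {T}; cost 0
[col 6] JLRT: children J:{C}, LRT:{T} ∪→ {C,T}; cost 1
[col 6] GJLRT: children G:{G}, JLRT:{C,T} ∪→ {C,G,T}; cost 1
[col 7] RT: children R:{G}, T:{A} ∪→ {A,G}; cost 1
[col 7] LRT: children L:{G}, RT:{A,G} ∩→ {G}; cost 0
[col 7] JLRT: children J:{G}, LRT:{G} ∩→ {G}; cost 0
[col 7] GJLRT: children G:{G}, JLRT:{G} ∩→ {G}; cost 0
per-site changes: [2, 3, 2, 3, 2, 2, 3, 1]; total = 18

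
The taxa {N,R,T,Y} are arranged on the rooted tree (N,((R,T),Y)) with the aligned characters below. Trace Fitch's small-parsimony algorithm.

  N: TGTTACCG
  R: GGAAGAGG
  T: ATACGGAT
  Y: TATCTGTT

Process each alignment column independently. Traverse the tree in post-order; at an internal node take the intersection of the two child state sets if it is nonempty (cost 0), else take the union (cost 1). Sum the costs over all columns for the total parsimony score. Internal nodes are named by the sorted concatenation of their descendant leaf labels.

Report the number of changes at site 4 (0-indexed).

[col 0] RT: children R:{G}, T:{A} ∪→ {A,G}; cost 1
[col 0] RTY: children RT:{A,G}, Y:{T} ∪→ {A,G,T}; cost 1
[col 0] NRTY: children N:{T}, RTY:{A,G,T} ∩→ {T}; cost 0
[col 1] RT: children R:{G}, T:{T} ∪→ {G,T}; cost 1
[col 1] RTY: children RT:{G,T}, Y:{A} ∪→ {A,G,T}; cost 1
[col 1] NRTY: children N:{G}, RTY:{A,G,T} ∩→ {G}; cost 0
[col 2] RT: children R:{A}, T:{A} ∩→ {A}; cost 0
[col 2] RTY: children RT:{A}, Y:{T} ∪→ {A,T}; cost 1
[col 2] NRTY: children N:{T}, RTY:{A,T} ∩→ {T}; cost 0
[col 3] RT: children R:{A}, T:{C} ∪→ {A,C}; cost 1
[col 3] RTY: children RT:{A,C}, Y:{C} ∩→ {C}; cost 0
[col 3] NRTY: children N:{T}, RTY:{C} ∪→ {C,T}; cost 1
[col 4] RT: children R:{G}, T:{G} ∩→ {G}; cost 0
[col 4] RTY: children RT:{G}, Y:{T} ∪→ {G,T}; cost 1
[col 4] NRTY: children N:{A}, RTY:{G,T} ∪→ {A,G,T}; cost 1
[col 5] RT: children R:{A}, T:{G} ∪→ {A,G}; cost 1
[col 5] RTY: children RT:{A,G}, Y:{G} ∩→ {G}; cost 0
[col 5] NRTY: children N:{C}, RTY:{G} ∪→ {C,G}; cost 1
[col 6] RT: children R:{G}, T:{A} ∪→ {A,G}; cost 1
[col 6] RTY: children RT:{A,G}, Y:{T} ∪→ {A,G,T}; cost 1
[col 6] NRTY: children N:{C}, RTY:{A,G,T} ∪→ {A,C,G,T}; cost 1
[col 7] RT: children R:{G}, T:{T} ∪→ {G,T}; cost 1
[col 7] RTY: children RT:{G,T}, Y:{T} ∩→ {T}; cost 0
[col 7] NRTY: children N:{G}, RTY:{T} ∪→ {G,T}; cost 1
per-site changes: [2, 2, 1, 2, 2, 2, 3, 2]; total = 16

2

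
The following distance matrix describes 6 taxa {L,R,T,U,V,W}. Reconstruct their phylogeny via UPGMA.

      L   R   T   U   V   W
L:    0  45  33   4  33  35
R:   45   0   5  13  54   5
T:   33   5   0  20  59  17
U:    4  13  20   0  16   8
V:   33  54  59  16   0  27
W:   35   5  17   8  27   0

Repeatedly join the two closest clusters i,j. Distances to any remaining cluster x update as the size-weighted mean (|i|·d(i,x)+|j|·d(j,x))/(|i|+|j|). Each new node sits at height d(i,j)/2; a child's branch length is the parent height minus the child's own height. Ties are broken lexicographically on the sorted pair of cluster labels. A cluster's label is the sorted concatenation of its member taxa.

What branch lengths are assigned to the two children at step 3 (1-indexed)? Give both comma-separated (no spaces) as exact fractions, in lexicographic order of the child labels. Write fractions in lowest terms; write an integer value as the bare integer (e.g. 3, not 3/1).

3,11/2

step 1: merge (L,U) at d=4; branch lengths L→2, U→2; new cluster LU
  updated: d(LU,R)=29, d(LU,T)=53/2, d(LU,V)=49/2, d(LU,W)=43/2
step 2: merge (R,T) at d=5; branch lengths R→5/2, T→5/2; new cluster RT
  updated: d(LU,RT)=111/4, d(RT,V)=113/2, d(RT,W)=11
step 3: merge (RT,W) at d=11; branch lengths RT→3, W→11/2; new cluster RTW
  updated: d(LU,RTW)=77/3, d(RTW,V)=140/3
step 4: merge (LU,V) at d=49/2; branch lengths LU→41/4, V→49/4; new cluster LUV
  updated: d(LUV,RTW)=98/3
step 5: merge (LUV,RTW) at d=98/3; branch lengths LUV→49/12, RTW→65/6; new cluster LRTUVW
final tree: (((L:2,U:2):41/4,V:49/4):49/12,((R:5/2,T:5/2):3,W:11/2):65/6)
total length: 659/12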